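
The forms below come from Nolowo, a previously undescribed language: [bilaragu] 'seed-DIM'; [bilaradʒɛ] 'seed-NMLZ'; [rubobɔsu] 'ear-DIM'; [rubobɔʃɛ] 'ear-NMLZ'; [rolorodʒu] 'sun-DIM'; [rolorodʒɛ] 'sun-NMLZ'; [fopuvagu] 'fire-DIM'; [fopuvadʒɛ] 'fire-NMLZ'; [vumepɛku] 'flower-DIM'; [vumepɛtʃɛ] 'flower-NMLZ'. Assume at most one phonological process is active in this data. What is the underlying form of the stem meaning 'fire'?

The stem for 'fire' ends in [g] in [fopuvagu] but [dʒ] in [fopuvadʒɛ].
But 'sun' keeps [dʒ] in both environments ([rolorodʒu], [rolorodʒɛ]), so there is no rule changing /dʒ/ to [g] before the DIM suffix.
The alternation reflects palatalization before a front vowel: /k/, /g/ and /s/ become palato-alveolar [tʃ], [dʒ] and [ʃ] before a front vowel. /g/ is underlying.
Hence 'fire' is /fopuvag/ underlyingly.

/fopuvag/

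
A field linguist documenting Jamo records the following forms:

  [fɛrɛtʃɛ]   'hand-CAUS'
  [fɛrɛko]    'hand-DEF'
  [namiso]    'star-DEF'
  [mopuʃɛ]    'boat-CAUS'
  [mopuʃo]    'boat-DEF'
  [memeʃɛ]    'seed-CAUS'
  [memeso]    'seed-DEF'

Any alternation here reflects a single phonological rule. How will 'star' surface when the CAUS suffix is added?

'seed' shows [ʃ] ~ [s] at the end of the stem ([memeʃɛ] vs [memeso]).
Compare 'boat', with invariant [ʃ] in [mopuʃɛ] and [mopuʃo]: an analysis with underlying /ʃ/ and a rule producing [s] before the DEF suffix would wrongly predict alternation here too.
Therefore /s/ is basic and [ʃ] is derived by palatalization before a front vowel (/k/ and /s/ become palato-alveolar [tʃ] and [ʃ] before a front vowel).
From [namiso] the stem 'star' is /namis/; before a front vowel this yields [namiʃɛ].

[namiʃɛ]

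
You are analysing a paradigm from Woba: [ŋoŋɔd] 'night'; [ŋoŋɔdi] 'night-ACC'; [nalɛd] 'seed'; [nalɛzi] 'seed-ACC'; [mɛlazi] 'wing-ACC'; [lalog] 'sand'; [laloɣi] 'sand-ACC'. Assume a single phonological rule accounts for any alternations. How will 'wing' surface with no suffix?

[mɛlad]

The root 'seed' surfaces as [nalɛd] and [nalɛzi], with a stem-final [d] ~ [z] alternation.
The stem 'night' ([ŋoŋɔd], [ŋoŋɔdi]) shows [d] unchanged in both environments, so [d] cannot be basic with [z] derived before the ACC suffix.
So /z/ is underlying, and a rule of word-final hardening — voiced fricatives become stops word-finally — gives [d].
The one attested form of 'wing', [mɛlazi], shows underlying /mɛlaz/. Applying the same rule word-finally gives [mɛlad].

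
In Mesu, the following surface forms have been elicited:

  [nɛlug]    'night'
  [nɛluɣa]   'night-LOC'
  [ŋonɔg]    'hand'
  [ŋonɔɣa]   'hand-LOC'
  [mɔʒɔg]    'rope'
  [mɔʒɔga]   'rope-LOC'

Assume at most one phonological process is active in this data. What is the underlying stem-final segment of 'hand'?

The stem for 'hand' ends in [g] in [ŋonɔg] but [ɣ] in [ŋonɔɣa].
Compare 'rope', with invariant [g] in [mɔʒɔg] and [mɔʒɔga]: an analysis with underlying /g/ and a rule producing [ɣ] before the LOC suffix would wrongly predict alternation here too.
Therefore /ɣ/ is basic and [g] is derived by word-final hardening (voiced fricatives become stops word-finally).

/ɣ/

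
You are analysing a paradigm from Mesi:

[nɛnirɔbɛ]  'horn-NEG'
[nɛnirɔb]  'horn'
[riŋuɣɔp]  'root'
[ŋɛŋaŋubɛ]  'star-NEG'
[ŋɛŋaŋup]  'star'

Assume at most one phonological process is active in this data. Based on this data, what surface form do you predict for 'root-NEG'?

[riŋuɣɔbɛ]

The root 'star' surfaces as [ŋɛŋaŋubɛ] and [ŋɛŋaŋup], with a stem-final [b] ~ [p] alternation.
The stem 'horn' ([nɛnirɔbɛ], [nɛnirɔb]) shows [b] unchanged in both environments, so [b] cannot be basic with [p] derived in isolation.
The underlying segment must be /p/; voiceless stops become voiced between vowels, yielding [b] there.
The one attested form of 'root', [riŋuɣɔp], shows underlying /riŋuɣɔp/. Applying the same rule between vowels gives [riŋuɣɔbɛ].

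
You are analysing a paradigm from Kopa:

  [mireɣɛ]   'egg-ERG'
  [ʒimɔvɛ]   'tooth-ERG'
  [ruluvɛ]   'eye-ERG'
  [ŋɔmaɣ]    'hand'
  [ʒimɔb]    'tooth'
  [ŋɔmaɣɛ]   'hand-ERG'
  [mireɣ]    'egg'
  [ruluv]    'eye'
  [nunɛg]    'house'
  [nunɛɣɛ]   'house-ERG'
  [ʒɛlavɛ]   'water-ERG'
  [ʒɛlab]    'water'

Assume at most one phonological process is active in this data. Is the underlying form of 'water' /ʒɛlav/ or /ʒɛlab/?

/ʒɛlab/

The stem for 'water' ends in [v] in [ʒɛlavɛ] but [b] in [ʒɛlab].
But 'eye' keeps [v] in both environments ([ruluvɛ], [ruluv]), so there is no rule changing /v/ to [b] in isolation.
So /b/ is underlying, and a rule of intervocalic spirantization — voiced stops become fricatives between vowels — gives [v].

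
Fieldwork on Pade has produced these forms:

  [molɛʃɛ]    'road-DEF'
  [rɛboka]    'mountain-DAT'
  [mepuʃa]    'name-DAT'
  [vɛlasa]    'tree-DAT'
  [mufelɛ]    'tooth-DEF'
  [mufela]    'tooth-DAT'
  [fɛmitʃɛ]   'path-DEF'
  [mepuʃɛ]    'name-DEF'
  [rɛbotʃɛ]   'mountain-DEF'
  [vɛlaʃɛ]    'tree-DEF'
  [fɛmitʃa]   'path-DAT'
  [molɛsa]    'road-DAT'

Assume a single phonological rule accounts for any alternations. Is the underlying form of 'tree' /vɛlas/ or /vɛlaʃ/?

'tree' shows [s] ~ [ʃ] at the end of the stem ([vɛlasa] vs [vɛlaʃɛ]).
The stem 'name' ([mepuʃa], [mepuʃɛ]) shows [ʃ] unchanged in both environments, so [ʃ] cannot be basic with [s] derived before the DAT suffix.
The underlying segment must be /s/; /k/ and /s/ become palato-alveolar [tʃ] and [ʃ] before a front vowel, yielding [ʃ] there.

/vɛlas/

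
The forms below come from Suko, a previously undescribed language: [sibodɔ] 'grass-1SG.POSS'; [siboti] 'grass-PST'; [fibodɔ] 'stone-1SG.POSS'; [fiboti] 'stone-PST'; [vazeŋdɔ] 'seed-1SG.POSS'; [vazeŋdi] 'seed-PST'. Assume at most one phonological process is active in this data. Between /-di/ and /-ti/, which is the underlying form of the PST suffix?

The PST morpheme has two allomorphs, [-di] and [-ti].
By contrast the 1SG.POSS suffix keeps its initial [d] throughout — that segment must be underlying.
So the underlying form is /-ti/, and voiceless stops become voiced after a nasal.

/-ti/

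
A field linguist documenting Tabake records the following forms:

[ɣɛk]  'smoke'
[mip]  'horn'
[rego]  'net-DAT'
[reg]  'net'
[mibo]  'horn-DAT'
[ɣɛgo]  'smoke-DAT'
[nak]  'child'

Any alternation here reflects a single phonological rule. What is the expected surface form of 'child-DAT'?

The root 'smoke' surfaces as [ɣɛgo] and [ɣɛk], with a stem-final [g] ~ [k] alternation.
If /g/ were underlying and a rule turned it into [k] in isolation, 'net' would also alternate; but it has [g] in both [rego] and [reg].
So /k/ is underlying, and a rule of intervocalic voicing — voiceless stops become voiced between vowels — gives [g].
The one attested form of 'child', [nak], shows underlying /nak/. Applying the same rule between vowels gives [nago].

[nago]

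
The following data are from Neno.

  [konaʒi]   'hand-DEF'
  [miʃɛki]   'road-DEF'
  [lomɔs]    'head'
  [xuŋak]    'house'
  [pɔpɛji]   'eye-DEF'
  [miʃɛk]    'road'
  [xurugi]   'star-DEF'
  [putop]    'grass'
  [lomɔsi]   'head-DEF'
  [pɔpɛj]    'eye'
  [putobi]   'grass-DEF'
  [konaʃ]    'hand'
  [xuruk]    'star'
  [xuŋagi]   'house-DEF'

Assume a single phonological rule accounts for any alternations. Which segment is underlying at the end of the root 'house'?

In [xuŋak] and [xuŋagi] the final segment of 'house' alternates: [k] ~ [g].
But 'road' keeps [k] in both environments ([miʃɛk], [miʃɛki]), so there is no rule changing /k/ to [g] before the DEF suffix.
So /g/ is underlying, and a rule of word-final obstruent devoicing — voiced obstruents become voiceless word-finally — gives [k].

/g/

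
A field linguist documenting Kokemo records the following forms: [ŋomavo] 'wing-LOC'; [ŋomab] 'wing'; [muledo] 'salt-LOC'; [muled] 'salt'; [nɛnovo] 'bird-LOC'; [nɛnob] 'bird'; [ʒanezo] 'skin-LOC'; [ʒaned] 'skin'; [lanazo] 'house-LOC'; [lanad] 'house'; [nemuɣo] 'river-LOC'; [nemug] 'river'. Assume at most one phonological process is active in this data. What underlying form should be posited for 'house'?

The stem for 'house' ends in [z] in [lanazo] but [d] in [lanad].
Compare 'salt', with invariant [d] in [muledo] and [muled]: an analysis with underlying /d/ and a rule producing [z] before the LOC suffix would wrongly predict alternation here too.
The alternation reflects word-final hardening: voiced fricatives become stops word-finally. /z/ is underlying.
So 'house' = /lanaz/.

/lanaz/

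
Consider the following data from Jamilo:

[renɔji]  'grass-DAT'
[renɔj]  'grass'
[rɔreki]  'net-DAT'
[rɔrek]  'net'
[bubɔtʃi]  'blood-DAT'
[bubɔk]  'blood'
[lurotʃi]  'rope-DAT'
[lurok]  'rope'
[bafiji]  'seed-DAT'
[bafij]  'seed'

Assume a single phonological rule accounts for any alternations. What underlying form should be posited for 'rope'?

The stem for 'rope' ends in [tʃ] in [lurotʃi] but [k] in [lurok].
But 'net' keeps [k] in both environments ([rɔreki], [rɔrek]), so there is no rule changing /k/ to [tʃ] before the DAT suffix.
The underlying segment must be /tʃ/; palato-alveolar /tʃ/ becomes [k] when no front vowel follows, yielding [k] there.

/lurotʃ/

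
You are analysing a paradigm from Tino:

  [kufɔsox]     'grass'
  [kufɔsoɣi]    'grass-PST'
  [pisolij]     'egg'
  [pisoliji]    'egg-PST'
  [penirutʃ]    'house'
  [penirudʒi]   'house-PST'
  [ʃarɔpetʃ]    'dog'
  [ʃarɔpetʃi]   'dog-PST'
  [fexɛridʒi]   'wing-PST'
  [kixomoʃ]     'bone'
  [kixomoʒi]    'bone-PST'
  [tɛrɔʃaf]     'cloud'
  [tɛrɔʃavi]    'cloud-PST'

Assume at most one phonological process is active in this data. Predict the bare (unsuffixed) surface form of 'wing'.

In [penirutʃ] and [penirudʒi] the final segment of 'house' alternates: [tʃ] ~ [dʒ].
Compare 'dog', with invariant [tʃ] in [ʃarɔpetʃ] and [ʃarɔpetʃi]: an analysis with underlying /tʃ/ and a rule producing [dʒ] before the PST suffix would wrongly predict alternation here too.
So /dʒ/ is underlying, and a rule of word-final obstruent devoicing — voiced obstruents become voiceless word-finally — gives [tʃ].
The one attested form of 'wing', [fexɛridʒi], shows underlying /fexɛridʒ/. Applying the same rule word-finally gives [fexɛritʃ].

[fexɛritʃ]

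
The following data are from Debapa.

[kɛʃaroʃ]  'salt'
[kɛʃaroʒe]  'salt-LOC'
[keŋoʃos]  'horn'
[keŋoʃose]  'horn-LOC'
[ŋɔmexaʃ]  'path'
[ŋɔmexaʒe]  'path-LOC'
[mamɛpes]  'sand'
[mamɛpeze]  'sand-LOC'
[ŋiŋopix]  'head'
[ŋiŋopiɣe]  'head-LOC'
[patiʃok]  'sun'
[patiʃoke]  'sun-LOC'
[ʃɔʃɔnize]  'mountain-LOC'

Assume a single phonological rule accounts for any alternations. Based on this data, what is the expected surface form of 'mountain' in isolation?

[ʃɔʃɔnis]

In [mamɛpes] and [mamɛpeze] the final segment of 'sand' alternates: [s] ~ [z].
But 'horn' keeps [s] in both environments ([keŋoʃos], [keŋoʃose]), so there is no rule changing /s/ to [z] before the LOC suffix.
The underlying segment must be /z/; voiced obstruents become voiceless word-finally, yielding [s] there.
From [ʃɔʃɔnize] the stem 'mountain' is /ʃɔʃɔniz/; word-finally this yields [ʃɔʃɔnis].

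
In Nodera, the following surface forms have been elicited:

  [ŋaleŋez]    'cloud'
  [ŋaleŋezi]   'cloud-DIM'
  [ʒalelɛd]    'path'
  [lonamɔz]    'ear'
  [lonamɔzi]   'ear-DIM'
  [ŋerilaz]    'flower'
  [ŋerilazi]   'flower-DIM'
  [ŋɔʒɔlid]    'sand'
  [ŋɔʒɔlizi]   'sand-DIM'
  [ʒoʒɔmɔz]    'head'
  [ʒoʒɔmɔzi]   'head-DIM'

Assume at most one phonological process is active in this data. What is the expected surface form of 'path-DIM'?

[ʒalelɛzi]

'sand' shows [d] ~ [z] at the end of the stem ([ŋɔʒɔlid] vs [ŋɔʒɔlizi]).
Compare 'ear', with invariant [z] in [lonamɔz] and [lonamɔzi]: an analysis with underlying /z/ and a rule producing [d] in isolation would wrongly predict alternation here too.
So /d/ is underlying, and a rule of intervocalic spirantization — voiced stops become fricatives between vowels — gives [z].
The one attested form of 'path', [ʒalelɛd], shows underlying /ʒalelɛd/. Applying the same rule between vowels gives [ʒalelɛzi].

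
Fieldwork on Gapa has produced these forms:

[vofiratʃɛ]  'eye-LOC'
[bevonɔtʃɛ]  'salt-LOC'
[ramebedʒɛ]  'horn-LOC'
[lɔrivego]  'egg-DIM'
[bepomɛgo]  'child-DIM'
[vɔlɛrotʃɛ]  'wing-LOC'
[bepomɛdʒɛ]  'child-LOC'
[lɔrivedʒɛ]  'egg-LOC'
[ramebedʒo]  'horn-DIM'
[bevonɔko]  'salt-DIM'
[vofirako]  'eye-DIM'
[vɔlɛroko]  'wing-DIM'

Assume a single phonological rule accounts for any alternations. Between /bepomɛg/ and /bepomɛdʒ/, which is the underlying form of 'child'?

/bepomɛg/

The stem for 'child' ends in [g] in [bepomɛgo] but [dʒ] in [bepomɛdʒɛ].
But 'horn' keeps [dʒ] in both environments ([ramebedʒo], [ramebedʒɛ]), so there is no rule changing /dʒ/ to [g] before the DIM suffix.
Therefore /g/ is basic and [dʒ] is derived by palatalization before a front vowel (/k/ and /g/ become palato-alveolar [tʃ] and [dʒ] before a front vowel).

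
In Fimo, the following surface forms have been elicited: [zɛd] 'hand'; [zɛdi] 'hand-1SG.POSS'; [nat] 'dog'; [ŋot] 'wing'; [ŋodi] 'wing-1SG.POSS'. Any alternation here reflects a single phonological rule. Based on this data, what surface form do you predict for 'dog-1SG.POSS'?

[nadi]

The root 'wing' surfaces as [ŋot] and [ŋodi], with a stem-final [t] ~ [d] alternation.
Compare 'hand', with invariant [d] in [zɛd] and [zɛdi]: an analysis with underlying /d/ and a rule producing [t] in isolation would wrongly predict alternation here too.
So /t/ is underlying, and a rule of intervocalic voicing — voiceless stops become voiced between vowels — gives [d].
From [nat] the stem 'dog' is /nat/; between vowels this yields [nadi].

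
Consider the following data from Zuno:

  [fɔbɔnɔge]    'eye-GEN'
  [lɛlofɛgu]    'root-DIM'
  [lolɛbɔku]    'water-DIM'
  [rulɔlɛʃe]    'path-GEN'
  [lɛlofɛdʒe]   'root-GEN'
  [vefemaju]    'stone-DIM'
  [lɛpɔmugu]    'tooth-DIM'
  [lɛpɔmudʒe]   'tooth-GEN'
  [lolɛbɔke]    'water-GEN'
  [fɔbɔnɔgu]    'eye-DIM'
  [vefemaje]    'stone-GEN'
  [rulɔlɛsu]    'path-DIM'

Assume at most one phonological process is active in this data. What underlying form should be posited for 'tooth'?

The root 'tooth' surfaces as [lɛpɔmugu] and [lɛpɔmudʒe], with a stem-final [g] ~ [dʒ] alternation.
But 'eye' keeps [g] in both environments ([fɔbɔnɔgu], [fɔbɔnɔge]), so there is no rule changing /g/ to [dʒ] before the GEN suffix.
So /dʒ/ is underlying, and a rule of depalatalization — palato-alveolar /dʒ/ and /ʃ/ become [g] and [s] when no front vowel follows — gives [g].
Hence 'tooth' is /lɛpɔmudʒ/ underlyingly.

/lɛpɔmudʒ/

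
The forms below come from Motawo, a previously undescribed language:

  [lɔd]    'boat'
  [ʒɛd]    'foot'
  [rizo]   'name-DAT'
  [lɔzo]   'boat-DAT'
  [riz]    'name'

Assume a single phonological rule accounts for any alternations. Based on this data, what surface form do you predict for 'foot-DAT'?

[ʒɛzo]

'boat' shows [d] ~ [z] at the end of the stem ([lɔd] vs [lɔzo]).
Compare 'name', with invariant [z] in [riz] and [rizo]: an analysis with underlying /z/ and a rule producing [d] in isolation would wrongly predict alternation here too.
The underlying segment must be /d/; voiced stops become fricatives between vowels, yielding [z] there.
The one attested form of 'foot', [ʒɛd], shows underlying /ʒɛd/. Applying the same rule between vowels gives [ʒɛzo].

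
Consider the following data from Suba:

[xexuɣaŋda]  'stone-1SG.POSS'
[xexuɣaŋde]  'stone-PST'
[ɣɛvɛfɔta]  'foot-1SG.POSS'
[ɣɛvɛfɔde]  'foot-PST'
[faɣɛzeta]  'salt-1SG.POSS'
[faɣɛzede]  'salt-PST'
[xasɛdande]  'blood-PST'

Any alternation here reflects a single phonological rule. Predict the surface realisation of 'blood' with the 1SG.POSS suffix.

The 1SG.POSS morpheme has two allomorphs, [-da] and [-ta].
By contrast the PST suffix keeps its initial [d] throughout — that segment must be underlying.
So the underlying form is /-ta/, and voiceless stops become voiced after a nasal.
After 'blood', which ends in a nasal, the suffix surfaces as [-da], giving [xasɛdanda].

[xasɛdanda]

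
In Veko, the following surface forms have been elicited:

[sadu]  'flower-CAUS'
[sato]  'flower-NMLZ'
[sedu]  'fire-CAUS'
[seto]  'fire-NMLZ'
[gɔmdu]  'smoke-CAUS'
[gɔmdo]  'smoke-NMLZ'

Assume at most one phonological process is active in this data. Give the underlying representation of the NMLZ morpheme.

/-to/

The NMLZ suffix surfaces as [-do] and [-to], depending on the final segment of the stem.
The CAUS suffix, which begins with [d], is invariant after every stem; so [d] is not altered by any rule here.
So the underlying form is /-to/, and voiceless stops become voiced after a nasal.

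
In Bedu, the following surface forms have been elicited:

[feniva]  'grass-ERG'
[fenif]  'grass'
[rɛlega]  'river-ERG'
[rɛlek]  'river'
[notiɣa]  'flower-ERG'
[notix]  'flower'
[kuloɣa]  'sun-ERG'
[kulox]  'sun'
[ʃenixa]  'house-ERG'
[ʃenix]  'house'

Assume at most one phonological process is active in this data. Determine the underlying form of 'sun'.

/kuloɣ/

'sun' shows [ɣ] ~ [x] at the end of the stem ([kuloɣa] vs [kulox]).
Compare 'house', with invariant [x] in [ʃenixa] and [ʃenix]: an analysis with underlying /x/ and a rule producing [ɣ] before the ERG suffix would wrongly predict alternation here too.
The underlying segment must be /ɣ/; voiced obstruents become voiceless word-finally, yielding [x] there.
So 'sun' = /kuloɣ/.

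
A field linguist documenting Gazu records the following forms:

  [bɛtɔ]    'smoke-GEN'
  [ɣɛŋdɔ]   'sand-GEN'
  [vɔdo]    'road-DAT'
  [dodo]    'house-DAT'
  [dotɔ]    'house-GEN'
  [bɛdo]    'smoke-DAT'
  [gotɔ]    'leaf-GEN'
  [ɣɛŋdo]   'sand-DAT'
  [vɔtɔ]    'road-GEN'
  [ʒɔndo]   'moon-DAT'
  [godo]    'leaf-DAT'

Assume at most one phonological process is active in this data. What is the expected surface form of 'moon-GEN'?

The GEN morpheme has two allomorphs, [-dɔ] and [-tɔ].
By contrast the DAT suffix keeps its initial [d] throughout — that segment must be underlying.
The GEN suffix is therefore /-tɔ/ underlyingly, with post-nasal voicing: voiceless stops become voiced after a nasal.
After 'moon', which ends in a nasal, the suffix surfaces as [-dɔ], giving [ʒɔndɔ].

[ʒɔndɔ]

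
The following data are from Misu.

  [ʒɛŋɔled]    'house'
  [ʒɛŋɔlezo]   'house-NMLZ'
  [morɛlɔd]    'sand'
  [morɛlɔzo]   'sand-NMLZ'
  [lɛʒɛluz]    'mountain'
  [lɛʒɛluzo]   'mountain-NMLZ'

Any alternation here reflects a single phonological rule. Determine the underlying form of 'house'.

'house' shows [d] ~ [z] at the end of the stem ([ʒɛŋɔled] vs [ʒɛŋɔlezo]).
The stem 'mountain' ([lɛʒɛluz], [lɛʒɛluzo]) shows [z] unchanged in both environments, so [z] cannot be basic with [d] derived in isolation.
Therefore /d/ is basic and [z] is derived by intervocalic spirantization (voiced stops become fricatives between vowels).

/ʒɛŋɔled/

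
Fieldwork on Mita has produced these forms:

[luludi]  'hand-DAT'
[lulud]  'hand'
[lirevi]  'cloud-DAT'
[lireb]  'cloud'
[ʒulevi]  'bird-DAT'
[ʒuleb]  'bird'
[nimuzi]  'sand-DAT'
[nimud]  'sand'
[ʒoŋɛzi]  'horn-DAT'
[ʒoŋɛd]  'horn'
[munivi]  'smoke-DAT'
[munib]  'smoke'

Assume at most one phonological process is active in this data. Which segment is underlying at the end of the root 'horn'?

The stem for 'horn' ends in [z] in [ʒoŋɛzi] but [d] in [ʒoŋɛd].
Compare 'hand', with invariant [d] in [luludi] and [lulud]: an analysis with underlying /d/ and a rule producing [z] before the DAT suffix would wrongly predict alternation here too.
The underlying segment must be /z/; voiced fricatives become stops word-finally, yielding [d] there.

/z/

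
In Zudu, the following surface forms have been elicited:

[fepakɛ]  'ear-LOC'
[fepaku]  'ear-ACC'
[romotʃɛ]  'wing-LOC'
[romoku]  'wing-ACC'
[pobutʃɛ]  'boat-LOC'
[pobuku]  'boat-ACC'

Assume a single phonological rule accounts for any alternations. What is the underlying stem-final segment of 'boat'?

In [pobutʃɛ] and [pobuku] the final segment of 'boat' alternates: [tʃ] ~ [k].
If /k/ were underlying and a rule turned it into [tʃ] before the LOC suffix, 'ear' would also alternate; but it has [k] in both [fepakɛ] and [fepaku].
Therefore /tʃ/ is basic and [k] is derived by depalatalization (palato-alveolar /tʃ/ becomes [k] when no front vowel follows).

/tʃ/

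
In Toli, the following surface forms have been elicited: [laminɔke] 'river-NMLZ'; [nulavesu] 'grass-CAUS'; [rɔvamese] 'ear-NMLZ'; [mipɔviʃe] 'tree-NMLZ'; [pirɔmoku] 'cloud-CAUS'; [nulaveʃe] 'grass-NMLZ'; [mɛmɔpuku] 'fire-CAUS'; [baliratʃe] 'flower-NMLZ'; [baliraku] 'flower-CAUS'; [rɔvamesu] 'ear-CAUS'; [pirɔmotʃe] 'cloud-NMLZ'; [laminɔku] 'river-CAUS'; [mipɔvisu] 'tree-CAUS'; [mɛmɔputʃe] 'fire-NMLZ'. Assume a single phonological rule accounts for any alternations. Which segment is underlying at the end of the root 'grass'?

The root 'grass' surfaces as [nulavesu] and [nulaveʃe], with a stem-final [s] ~ [ʃ] alternation.
The stem 'ear' ([rɔvamesu], [rɔvamese]) shows [s] unchanged in both environments, so [s] cannot be basic with [ʃ] derived before the NMLZ suffix.
So /ʃ/ is underlying, and a rule of depalatalization — palato-alveolar /tʃ/ and /ʃ/ become [k] and [s] when no front vowel follows — gives [s].

/ʃ/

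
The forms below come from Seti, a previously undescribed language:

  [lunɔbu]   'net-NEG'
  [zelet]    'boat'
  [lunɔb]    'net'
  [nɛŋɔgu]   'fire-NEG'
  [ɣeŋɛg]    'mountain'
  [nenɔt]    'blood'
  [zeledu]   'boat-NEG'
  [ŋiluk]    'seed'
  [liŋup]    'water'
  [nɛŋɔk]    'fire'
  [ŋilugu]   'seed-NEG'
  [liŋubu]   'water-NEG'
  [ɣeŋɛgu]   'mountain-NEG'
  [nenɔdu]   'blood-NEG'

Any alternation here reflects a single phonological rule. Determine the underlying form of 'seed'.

The stem for 'seed' ends in [k] in [ŋiluk] but [g] in [ŋilugu].
But 'mountain' keeps [g] in both environments ([ɣeŋɛg], [ɣeŋɛgu]), so there is no rule changing /g/ to [k] in isolation.
So /k/ is underlying, and a rule of intervocalic voicing — voiceless stops become voiced between vowels — gives [g].

/ŋiluk/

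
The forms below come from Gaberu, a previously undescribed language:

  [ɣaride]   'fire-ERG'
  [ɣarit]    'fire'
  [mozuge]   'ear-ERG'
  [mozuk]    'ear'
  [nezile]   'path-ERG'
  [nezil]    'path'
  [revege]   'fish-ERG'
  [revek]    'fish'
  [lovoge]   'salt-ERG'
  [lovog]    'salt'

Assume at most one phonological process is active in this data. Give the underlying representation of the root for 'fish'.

/revek/

The stem for 'fish' ends in [g] in [revege] but [k] in [revek].
If /g/ were underlying and a rule turned it into [k] in isolation, 'salt' would also alternate; but it has [g] in both [lovoge] and [lovog].
The alternation reflects intervocalic voicing: voiceless stops become voiced between vowels. /k/ is underlying.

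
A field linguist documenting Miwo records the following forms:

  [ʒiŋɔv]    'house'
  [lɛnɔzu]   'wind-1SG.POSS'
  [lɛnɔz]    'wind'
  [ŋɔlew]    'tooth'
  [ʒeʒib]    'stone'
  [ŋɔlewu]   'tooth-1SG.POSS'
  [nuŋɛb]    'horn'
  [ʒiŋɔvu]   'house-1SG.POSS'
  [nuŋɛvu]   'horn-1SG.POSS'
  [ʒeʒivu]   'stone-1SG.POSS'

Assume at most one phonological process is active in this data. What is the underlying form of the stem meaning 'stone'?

/ʒeʒib/

'stone' shows [b] ~ [v] at the end of the stem ([ʒeʒib] vs [ʒeʒivu]).
But 'house' keeps [v] in both environments ([ʒiŋɔv], [ʒiŋɔvu]), so there is no rule changing /v/ to [b] in isolation.
The alternation reflects intervocalic spirantization: voiced stops become fricatives between vowels. /b/ is underlying.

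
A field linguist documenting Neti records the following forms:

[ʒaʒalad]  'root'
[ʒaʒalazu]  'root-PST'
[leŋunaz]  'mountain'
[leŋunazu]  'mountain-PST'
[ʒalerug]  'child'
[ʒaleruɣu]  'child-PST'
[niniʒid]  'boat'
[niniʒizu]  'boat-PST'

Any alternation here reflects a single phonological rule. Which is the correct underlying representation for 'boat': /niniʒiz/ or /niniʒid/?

/niniʒid/

In [niniʒid] and [niniʒizu] the final segment of 'boat' alternates: [d] ~ [z].
The stem 'mountain' ([leŋunaz], [leŋunazu]) shows [z] unchanged in both environments, so [z] cannot be basic with [d] derived in isolation.
Therefore /d/ is basic and [z] is derived by intervocalic spirantization (voiced stops become fricatives between vowels).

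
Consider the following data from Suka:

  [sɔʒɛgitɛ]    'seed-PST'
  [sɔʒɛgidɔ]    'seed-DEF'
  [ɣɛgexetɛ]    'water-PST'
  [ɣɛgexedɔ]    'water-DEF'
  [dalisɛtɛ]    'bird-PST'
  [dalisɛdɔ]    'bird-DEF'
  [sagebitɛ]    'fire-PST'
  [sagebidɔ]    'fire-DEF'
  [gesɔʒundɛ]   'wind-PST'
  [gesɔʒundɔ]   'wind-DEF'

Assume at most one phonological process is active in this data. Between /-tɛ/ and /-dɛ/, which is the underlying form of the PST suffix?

/-tɛ/

The PST suffix surfaces as [-dɛ] and [-tɛ], depending on the final segment of the stem.
The DEF suffix, which begins with [d], is invariant after every stem; so [d] is not altered by any rule here.
The PST suffix is therefore /-tɛ/ underlyingly, with post-nasal voicing: voiceless stops become voiced after a nasal.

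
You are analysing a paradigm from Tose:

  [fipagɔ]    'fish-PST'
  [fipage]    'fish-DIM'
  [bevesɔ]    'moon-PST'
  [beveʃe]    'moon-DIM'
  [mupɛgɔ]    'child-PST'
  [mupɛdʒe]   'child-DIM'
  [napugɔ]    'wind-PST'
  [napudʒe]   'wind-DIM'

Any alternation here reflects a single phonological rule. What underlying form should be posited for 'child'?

'child' shows [g] ~ [dʒ] at the end of the stem ([mupɛgɔ] vs [mupɛdʒe]).
But 'fish' keeps [g] in both environments ([fipagɔ], [fipage]), so there is no rule changing /g/ to [dʒ] before the DIM suffix.
The alternation reflects depalatalization: palato-alveolar /dʒ/ and /ʃ/ become [g] and [s] when no front vowel follows. /dʒ/ is underlying.

/mupɛdʒ/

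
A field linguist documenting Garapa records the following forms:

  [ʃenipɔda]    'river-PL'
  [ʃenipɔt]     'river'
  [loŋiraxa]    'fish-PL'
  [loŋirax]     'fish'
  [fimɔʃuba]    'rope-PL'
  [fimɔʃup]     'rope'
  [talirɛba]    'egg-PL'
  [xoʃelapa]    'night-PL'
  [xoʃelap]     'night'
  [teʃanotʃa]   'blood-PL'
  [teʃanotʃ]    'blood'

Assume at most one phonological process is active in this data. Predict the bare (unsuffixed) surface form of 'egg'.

The stem for 'rope' ends in [b] in [fimɔʃuba] but [p] in [fimɔʃup].
The stem 'night' ([xoʃelapa], [xoʃelap]) shows [p] unchanged in both environments, so [p] cannot be basic with [b] derived before the PL suffix.
The alternation reflects word-final obstruent devoicing: voiced obstruents become voiceless word-finally. /b/ is underlying.
From [talirɛba] the stem 'egg' is /talirɛb/; word-finally this yields [talirɛp].

[talirɛp]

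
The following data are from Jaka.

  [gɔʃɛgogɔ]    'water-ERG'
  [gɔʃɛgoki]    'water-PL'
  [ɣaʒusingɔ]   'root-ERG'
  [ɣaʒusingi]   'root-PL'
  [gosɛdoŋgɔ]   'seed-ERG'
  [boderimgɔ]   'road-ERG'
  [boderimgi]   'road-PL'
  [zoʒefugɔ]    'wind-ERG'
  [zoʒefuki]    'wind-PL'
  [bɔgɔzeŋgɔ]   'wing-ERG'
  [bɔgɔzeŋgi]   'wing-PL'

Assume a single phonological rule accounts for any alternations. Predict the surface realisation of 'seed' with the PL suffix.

The PL suffix surfaces as [-gi] and [-ki], depending on the final segment of the stem.
The ERG suffix, which begins with [g], is invariant after every stem; so [g] is not altered by any rule here.
So the underlying form is /-ki/, and voiceless stops become voiced after a nasal.
After 'seed', which ends in a nasal, the suffix surfaces as [-gi], giving [gosɛdoŋgi].

[gosɛdoŋgi]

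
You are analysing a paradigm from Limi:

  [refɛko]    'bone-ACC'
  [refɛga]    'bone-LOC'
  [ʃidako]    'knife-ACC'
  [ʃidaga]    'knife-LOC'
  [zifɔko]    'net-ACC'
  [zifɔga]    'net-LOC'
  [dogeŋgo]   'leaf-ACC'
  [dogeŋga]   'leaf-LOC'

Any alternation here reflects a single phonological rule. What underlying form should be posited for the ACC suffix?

/-ko/

The ACC suffix surfaces as [-go] and [-ko], depending on the final segment of the stem.
By contrast the LOC suffix keeps its initial [g] throughout — that segment must be underlying.
The ACC suffix is therefore /-ko/ underlyingly, with post-nasal voicing: voiceless stops become voiced after a nasal.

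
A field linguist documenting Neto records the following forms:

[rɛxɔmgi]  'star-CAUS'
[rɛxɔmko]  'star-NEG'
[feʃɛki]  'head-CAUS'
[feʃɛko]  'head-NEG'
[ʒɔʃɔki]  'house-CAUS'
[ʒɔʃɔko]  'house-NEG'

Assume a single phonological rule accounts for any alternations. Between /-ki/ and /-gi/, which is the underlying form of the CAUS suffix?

/-gi/

The CAUS morpheme has two allomorphs, [-gi] and [-ki].
By contrast the NEG suffix keeps its initial [k] throughout — that segment must be underlying.
So the underlying form is /-gi/, and voiced stops become voiceless after a vowel.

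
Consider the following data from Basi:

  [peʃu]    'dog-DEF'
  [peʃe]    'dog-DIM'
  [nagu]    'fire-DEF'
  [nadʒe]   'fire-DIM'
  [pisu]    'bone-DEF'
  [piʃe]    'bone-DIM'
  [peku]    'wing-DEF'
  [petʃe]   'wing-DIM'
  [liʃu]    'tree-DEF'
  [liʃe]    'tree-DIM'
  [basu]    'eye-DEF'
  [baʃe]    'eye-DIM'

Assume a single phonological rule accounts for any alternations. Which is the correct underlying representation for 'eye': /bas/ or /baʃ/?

In [basu] and [baʃe] the final segment of 'eye' alternates: [s] ~ [ʃ].
Compare 'tree', with invariant [ʃ] in [liʃu] and [liʃe]: an analysis with underlying /ʃ/ and a rule producing [s] before the DEF suffix would wrongly predict alternation here too.
So /s/ is underlying, and a rule of palatalization before a front vowel — /k/, /g/ and /s/ become palato-alveolar [tʃ], [dʒ] and [ʃ] before a front vowel — gives [ʃ].

/bas/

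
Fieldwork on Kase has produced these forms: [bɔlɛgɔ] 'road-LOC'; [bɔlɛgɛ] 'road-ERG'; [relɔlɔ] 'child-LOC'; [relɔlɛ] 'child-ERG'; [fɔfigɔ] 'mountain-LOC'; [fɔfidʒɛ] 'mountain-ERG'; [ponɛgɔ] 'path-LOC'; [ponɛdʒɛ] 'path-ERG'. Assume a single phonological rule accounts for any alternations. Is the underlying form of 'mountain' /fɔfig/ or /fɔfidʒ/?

/fɔfidʒ/

The root 'mountain' surfaces as [fɔfigɔ] and [fɔfidʒɛ], with a stem-final [g] ~ [dʒ] alternation.
But 'road' keeps [g] in both environments ([bɔlɛgɔ], [bɔlɛgɛ]), so there is no rule changing /g/ to [dʒ] before the ERG suffix.
The alternation reflects depalatalization: palato-alveolar /dʒ/ becomes [g] when no front vowel follows. /dʒ/ is underlying.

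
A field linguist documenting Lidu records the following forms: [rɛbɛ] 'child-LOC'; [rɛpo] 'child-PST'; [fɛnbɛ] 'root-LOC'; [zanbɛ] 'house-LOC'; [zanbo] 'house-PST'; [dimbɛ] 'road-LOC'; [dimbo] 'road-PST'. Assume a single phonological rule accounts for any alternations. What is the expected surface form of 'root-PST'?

[fɛnbo]

The PST morpheme has two allomorphs, [-bo] and [-po].
The LOC suffix, which begins with [b], is invariant after every stem; so [b] is not altered by any rule here.
So the underlying form is /-po/, and voiceless stops become voiced after a nasal.
After 'root', which ends in a nasal, the suffix surfaces as [-bo], giving [fɛnbo].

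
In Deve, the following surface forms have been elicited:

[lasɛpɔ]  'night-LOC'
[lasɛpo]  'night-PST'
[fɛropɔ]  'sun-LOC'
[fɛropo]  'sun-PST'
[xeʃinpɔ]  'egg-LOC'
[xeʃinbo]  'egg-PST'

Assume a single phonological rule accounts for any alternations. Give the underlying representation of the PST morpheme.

/-bo/

The PST morpheme has two allomorphs, [-bo] and [-po].
By contrast the LOC suffix keeps its initial [p] throughout — that segment must be underlying.
So the underlying form is /-bo/, and voiced stops become voiceless after a vowel.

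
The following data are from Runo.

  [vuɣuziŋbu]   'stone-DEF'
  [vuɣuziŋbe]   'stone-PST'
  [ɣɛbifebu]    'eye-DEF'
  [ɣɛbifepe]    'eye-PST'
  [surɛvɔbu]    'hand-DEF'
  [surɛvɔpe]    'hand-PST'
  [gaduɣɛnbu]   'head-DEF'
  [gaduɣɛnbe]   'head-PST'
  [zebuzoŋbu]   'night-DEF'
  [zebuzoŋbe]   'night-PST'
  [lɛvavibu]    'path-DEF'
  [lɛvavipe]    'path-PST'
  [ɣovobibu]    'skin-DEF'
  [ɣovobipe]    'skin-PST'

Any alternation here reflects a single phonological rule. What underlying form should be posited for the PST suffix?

/-pe/

The PST morpheme has two allomorphs, [-be] and [-pe].
By contrast the DEF suffix keeps its initial [b] throughout — that segment must be underlying.
The PST suffix is therefore /-pe/ underlyingly, with post-nasal voicing: voiceless stops become voiced after a nasal.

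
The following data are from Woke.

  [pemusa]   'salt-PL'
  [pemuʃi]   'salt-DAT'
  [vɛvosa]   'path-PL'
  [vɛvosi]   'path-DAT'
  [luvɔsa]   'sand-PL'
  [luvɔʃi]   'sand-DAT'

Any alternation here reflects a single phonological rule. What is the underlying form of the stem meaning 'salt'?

The stem for 'salt' ends in [ʃ] in [pemuʃi] but [s] in [pemusa].
Compare 'path', with invariant [s] in [vɛvosi] and [vɛvosa]: an analysis with underlying /s/ and a rule producing [ʃ] before the DAT suffix would wrongly predict alternation here too.
Therefore /ʃ/ is basic and [s] is derived by depalatalization (palato-alveolar /ʃ/ becomes [s] when no front vowel follows).
The underlying form of 'salt' is therefore /pemuʃ/.

/pemuʃ/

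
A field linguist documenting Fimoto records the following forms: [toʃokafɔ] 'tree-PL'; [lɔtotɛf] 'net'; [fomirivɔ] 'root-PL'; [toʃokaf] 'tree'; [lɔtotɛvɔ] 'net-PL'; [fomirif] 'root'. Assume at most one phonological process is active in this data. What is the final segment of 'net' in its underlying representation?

/v/

The stem for 'net' ends in [v] in [lɔtotɛvɔ] but [f] in [lɔtotɛf].
But 'tree' keeps [f] in both environments ([toʃokafɔ], [toʃokaf]), so there is no rule changing /f/ to [v] before the PL suffix.
So /v/ is underlying, and a rule of word-final obstruent devoicing — voiced obstruents become voiceless word-finally — gives [f].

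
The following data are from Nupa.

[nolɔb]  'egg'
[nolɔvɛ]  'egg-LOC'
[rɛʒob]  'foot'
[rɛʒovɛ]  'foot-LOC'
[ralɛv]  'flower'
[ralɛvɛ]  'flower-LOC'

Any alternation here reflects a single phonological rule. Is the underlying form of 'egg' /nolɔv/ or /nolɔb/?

/nolɔb/

In [nolɔb] and [nolɔvɛ] the final segment of 'egg' alternates: [b] ~ [v].
If /v/ were underlying and a rule turned it into [b] in isolation, 'flower' would also alternate; but it has [v] in both [ralɛv] and [ralɛvɛ].
So /b/ is underlying, and a rule of intervocalic spirantization — voiced stops become fricatives between vowels — gives [v].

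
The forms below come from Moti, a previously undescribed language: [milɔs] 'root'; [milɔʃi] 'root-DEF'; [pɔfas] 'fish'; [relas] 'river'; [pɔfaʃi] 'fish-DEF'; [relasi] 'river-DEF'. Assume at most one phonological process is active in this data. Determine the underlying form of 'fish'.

/pɔfaʃ/

In [pɔfas] and [pɔfaʃi] the final segment of 'fish' alternates: [s] ~ [ʃ].
The stem 'river' ([relas], [relasi]) shows [s] unchanged in both environments, so [s] cannot be basic with [ʃ] derived before the DEF suffix.
The alternation reflects depalatalization: palato-alveolar /ʃ/ becomes [s] when no front vowel follows. /ʃ/ is underlying.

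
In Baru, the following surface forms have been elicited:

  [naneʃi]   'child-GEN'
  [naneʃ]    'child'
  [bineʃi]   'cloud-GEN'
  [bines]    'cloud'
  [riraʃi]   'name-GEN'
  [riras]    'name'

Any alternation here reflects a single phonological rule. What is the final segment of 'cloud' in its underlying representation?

/s/

The stem for 'cloud' ends in [ʃ] in [bineʃi] but [s] in [bines].
The stem 'child' ([naneʃi], [naneʃ]) shows [ʃ] unchanged in both environments, so [ʃ] cannot be basic with [s] derived in isolation.
The alternation reflects palatalization before a front vowel: /s/ becomes palato-alveolar [ʃ] before a front vowel. /s/ is underlying.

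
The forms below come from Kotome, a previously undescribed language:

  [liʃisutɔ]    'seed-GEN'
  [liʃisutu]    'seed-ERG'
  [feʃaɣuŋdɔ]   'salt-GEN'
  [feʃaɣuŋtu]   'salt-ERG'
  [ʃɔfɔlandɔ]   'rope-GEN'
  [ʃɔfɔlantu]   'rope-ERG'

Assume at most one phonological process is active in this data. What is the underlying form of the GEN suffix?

/-dɔ/

The GEN morpheme has two allomorphs, [-dɔ] and [-tɔ].
The ERG suffix, which begins with [t], is invariant after every stem; so [t] is not altered by any rule here.
The GEN suffix is therefore /-dɔ/ underlyingly, with post-vocalic devoicing: voiced stops become voiceless after a vowel.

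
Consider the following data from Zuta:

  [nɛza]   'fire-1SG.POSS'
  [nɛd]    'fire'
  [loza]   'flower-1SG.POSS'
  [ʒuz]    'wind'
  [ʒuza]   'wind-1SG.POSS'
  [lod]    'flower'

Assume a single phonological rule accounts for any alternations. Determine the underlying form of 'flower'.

The stem for 'flower' ends in [z] in [loza] but [d] in [lod].
Compare 'wind', with invariant [z] in [ʒuza] and [ʒuz]: an analysis with underlying /z/ and a rule producing [d] in isolation would wrongly predict alternation here too.
So /d/ is underlying, and a rule of intervocalic spirantization — voiced stops become fricatives between vowels — gives [z].

/lod/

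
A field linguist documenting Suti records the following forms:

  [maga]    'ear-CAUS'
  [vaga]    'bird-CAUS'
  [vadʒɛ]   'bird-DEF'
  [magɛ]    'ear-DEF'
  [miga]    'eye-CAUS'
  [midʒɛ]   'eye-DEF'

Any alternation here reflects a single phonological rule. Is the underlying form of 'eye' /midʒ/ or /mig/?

The root 'eye' surfaces as [midʒɛ] and [miga], with a stem-final [dʒ] ~ [g] alternation.
If /g/ were underlying and a rule turned it into [dʒ] before the DEF suffix, 'ear' would also alternate; but it has [g] in both [magɛ] and [maga].
The alternation reflects depalatalization: palato-alveolar /dʒ/ becomes [g] when no front vowel follows. /dʒ/ is underlying.

/midʒ/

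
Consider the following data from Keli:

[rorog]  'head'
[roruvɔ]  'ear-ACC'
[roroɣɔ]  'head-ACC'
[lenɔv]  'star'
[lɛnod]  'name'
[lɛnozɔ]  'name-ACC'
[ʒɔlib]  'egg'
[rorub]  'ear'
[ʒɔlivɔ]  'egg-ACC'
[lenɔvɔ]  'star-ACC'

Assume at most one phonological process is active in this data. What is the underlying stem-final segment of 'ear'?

The stem for 'ear' ends in [b] in [rorub] but [v] in [roruvɔ].
But 'star' keeps [v] in both environments ([lenɔv], [lenɔvɔ]), so there is no rule changing /v/ to [b] in isolation.
Therefore /b/ is basic and [v] is derived by intervocalic spirantization (voiced stops become fricatives between vowels).

/b/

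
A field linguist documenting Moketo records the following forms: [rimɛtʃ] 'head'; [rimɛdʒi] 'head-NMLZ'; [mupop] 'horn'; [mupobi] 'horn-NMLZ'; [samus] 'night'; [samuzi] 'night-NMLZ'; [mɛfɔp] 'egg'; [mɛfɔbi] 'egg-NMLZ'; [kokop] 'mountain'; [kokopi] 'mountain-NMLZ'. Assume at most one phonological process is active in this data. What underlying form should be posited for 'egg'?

/mɛfɔb/

The stem for 'egg' ends in [p] in [mɛfɔp] but [b] in [mɛfɔbi].
If /p/ were underlying and a rule turned it into [b] before the NMLZ suffix, 'mountain' would also alternate; but it has [p] in both [kokop] and [kokopi].
Therefore /b/ is basic and [p] is derived by word-final obstruent devoicing (voiced obstruents become voiceless word-finally).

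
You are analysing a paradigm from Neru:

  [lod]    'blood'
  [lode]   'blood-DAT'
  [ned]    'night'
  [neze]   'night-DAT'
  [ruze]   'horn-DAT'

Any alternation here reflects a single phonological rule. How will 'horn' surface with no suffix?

The stem for 'night' ends in [d] in [ned] but [z] in [neze].
But 'blood' keeps [d] in both environments ([lod], [lode]), so there is no rule changing /d/ to [z] before the DAT suffix.
The underlying segment must be /z/; voiced fricatives become stops word-finally, yielding [d] there.
The one attested form of 'horn', [ruze], shows underlying /ruz/. Applying the same rule word-finally gives [rud].

[rud]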